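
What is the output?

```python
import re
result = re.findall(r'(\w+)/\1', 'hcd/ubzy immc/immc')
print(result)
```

`\1` has to match the exact text group 1 already captured.
Matches: at [9:18] match 'immc/immc', group 1 = 'immc'.
One capturing group, so `findall` returns just the captured substring from the one match — 1 in all.

['immc']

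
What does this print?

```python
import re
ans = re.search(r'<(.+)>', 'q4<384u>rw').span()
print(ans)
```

(2, 8)

`re.search` tries every starting position until one works.
The match spans [2:8] → '<384u>'.
Captured: group 1 = '384u'.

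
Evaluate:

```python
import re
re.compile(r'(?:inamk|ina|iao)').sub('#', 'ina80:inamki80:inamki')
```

'#80:#i80:#i'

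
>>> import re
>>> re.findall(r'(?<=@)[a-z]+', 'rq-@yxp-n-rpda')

['yxp']

The lookaround is zero-width — it requires the adjacent text to match without consuming it, so the asserted text isn't part of the match.
Matches: at [4:7] → 'yxp'.
No capturing groups, so `findall` returns the 1 full match string.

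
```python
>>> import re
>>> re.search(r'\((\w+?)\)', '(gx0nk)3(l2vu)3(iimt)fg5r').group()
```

The match spans [0:7] → '(gx0nk)'.

'(gx0nk)'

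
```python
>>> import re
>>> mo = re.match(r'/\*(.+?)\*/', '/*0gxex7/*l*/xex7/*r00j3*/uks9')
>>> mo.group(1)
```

'0gxex7/*l'

`re.match` won't scan ahead — the pattern has to work from the very first character.
The match spans [0:13] → '/*0gxex7/*l*/'.
Captured: group 1 = '0gxex7/*l'.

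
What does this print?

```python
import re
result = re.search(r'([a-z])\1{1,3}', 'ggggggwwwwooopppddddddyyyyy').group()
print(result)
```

gggg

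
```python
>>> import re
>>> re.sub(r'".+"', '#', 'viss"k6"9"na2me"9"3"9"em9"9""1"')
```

'viss#'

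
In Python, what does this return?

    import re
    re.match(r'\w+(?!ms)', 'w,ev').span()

(0, 1)

`(?!…)`/`(?<!…)` only lets a position through if the neighbouring text does NOT match; no characters are consumed.
`match` is anchored at position 0; if the pattern doesn't fit there, it returns None.
The match spans [0:1] → 'w'.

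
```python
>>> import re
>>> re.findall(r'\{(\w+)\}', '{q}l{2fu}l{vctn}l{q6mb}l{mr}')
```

['q', '2fu', 'vctn', 'q6mb', 'mr']

With a single group, `findall` returns only what that group captured — 5 items.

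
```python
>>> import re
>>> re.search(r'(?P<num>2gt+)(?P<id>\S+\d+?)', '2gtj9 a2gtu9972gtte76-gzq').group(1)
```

'2gt'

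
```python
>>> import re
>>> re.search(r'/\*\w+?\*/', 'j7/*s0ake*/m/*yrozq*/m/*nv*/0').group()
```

'/*s0ake*/'

`re.search` tries every starting position until one works.
The match spans [2:11] → '/*s0ake*/'.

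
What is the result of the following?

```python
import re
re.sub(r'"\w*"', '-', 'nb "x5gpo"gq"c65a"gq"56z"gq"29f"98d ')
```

'nb -gq-gq-gq-98d '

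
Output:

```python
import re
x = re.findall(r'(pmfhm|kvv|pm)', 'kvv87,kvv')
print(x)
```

['kvv', 'kvv']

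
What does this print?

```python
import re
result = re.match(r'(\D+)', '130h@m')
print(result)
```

The pattern matches one or more of a non-digit (captured).
With `match`, the pattern is implicitly anchored at the beginning.
Here position 0 doesn't satisfy it, so the call returns None.

None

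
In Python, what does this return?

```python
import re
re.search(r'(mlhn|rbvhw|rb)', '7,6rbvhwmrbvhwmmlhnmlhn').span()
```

(3, 8)

Alternation tries branches left to right and keeps the first one that lets the overall match succeed at that position.
The match spans [3:8] → 'rbvhw'.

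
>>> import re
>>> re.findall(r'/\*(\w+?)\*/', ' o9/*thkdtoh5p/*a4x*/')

['a4x']

Because there's exactly one group, `findall` drops the full match and keeps group 1 from the one hit.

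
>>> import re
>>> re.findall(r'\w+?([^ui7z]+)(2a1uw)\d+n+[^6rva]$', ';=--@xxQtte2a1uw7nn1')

[('xQtte', '2a1uw')]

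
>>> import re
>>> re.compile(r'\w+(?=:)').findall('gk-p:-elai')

Lookahead/lookbehind check context without consuming it, so the matched span excludes the asserted characters.
Matches: at [3:4] → 'p'.
`findall` yields the raw match text (1 of them) because the pattern has no groups.

['p']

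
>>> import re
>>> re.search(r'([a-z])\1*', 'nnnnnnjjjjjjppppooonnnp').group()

`\1` has to match the exact text group 1 already captured.
The match spans [0:6] → 'nnnnnn'.

'nnnnnn'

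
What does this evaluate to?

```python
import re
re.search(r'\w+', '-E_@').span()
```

(1, 3)

The pattern matches one or more of a word character.
`re.search` scans for the first position where the pattern succeeds.
The match spans [1:3] → 'E_'.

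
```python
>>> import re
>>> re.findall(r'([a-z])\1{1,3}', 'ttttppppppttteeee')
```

['t', 'p', 'p', 't', 'e']

A backreference is literal: `\1` must see the identical characters the first group matched.
Because there's exactly one group, `findall` drops the full match and keeps group 1 from each hit.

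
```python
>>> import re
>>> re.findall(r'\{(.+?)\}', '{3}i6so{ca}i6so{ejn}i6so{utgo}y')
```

Matches: at [0:3] match '{3}', group 1 = '3'; at [7:11] match '{ca}', group 1 = 'ca'; at [15:20] match '{ejn}', group 1 = 'ejn'; at [24:30] match '{utgo}', group 1 = 'utgo'.
One capturing group, so `findall` returns just the captured substring from each match — 4 in all.

['3', 'ca', 'ejn', 'utgo']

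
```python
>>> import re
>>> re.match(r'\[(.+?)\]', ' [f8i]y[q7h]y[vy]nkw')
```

None

`match` is anchored at position 0; if the pattern doesn't fit there, it returns None.
Here the pattern fails at index 0, so the call returns None.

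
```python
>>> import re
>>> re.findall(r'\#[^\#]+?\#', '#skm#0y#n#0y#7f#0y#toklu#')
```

['#skm#', '#n#', '#7f#', '#toklu#']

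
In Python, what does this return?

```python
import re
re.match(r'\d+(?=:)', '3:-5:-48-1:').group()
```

`re.match` won't scan ahead — the pattern has to work from the very first character.
The match spans [0:1] → '3'.

'3'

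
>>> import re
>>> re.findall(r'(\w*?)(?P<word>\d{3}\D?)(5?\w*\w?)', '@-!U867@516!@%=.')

This matches zero or more of a word character (lazy) (captured); then exactly 3 of a digit, then optionally a non-digit (captured as 'word'); then optionally a literal '5', then zero or more of a word character, then optionally a word character (captured).
Matches: at [3:11] match 'U867@516', groups = ('U', '867@', '516').
Multiple groups make `findall` return tuples — one 3-tuple for the one match.

[('U', '867@', '516')]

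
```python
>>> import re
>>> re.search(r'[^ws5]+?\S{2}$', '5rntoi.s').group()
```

'rntoi.s'

The match spans [1:8] → 'rntoi.s'.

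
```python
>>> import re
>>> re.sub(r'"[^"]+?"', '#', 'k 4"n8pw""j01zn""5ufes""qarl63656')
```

'k 4###"qarl63656'

Every occurrence is swapped for '#'.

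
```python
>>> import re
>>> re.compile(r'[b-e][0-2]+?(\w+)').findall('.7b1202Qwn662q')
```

With the lazy modifier that quantifier settles for the fewest repetitions that let the rest of the pattern succeed (the atoms after it are unaffected and can still be greedy).
With a single group, `findall` returns only what that group captured — 1 item.

['202Qwn662q']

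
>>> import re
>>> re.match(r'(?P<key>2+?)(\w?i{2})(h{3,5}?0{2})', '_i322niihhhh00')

None

This matches one or more of a literal '2' (lazy) (captured as 'key'); then optionally a word character, then exactly 2 of the literal 'i' (captured); then 3 to 5 of a literal 'h' (lazy), then exactly 2 of the literal '0' (captured).
With `match`, the pattern is implicitly anchored at the beginning.
Here the string doesn't start with a match, so the call returns None.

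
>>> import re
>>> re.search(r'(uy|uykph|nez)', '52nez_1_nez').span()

(2, 5)

Unlike `match`, `search` isn't anchored — it looks for the pattern anywhere in the string.
The match spans [2:5] → 'nez'.
Captured: group 1 = 'nez'.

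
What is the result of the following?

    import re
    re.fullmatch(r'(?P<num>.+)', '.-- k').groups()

The match spans [0:5] → '.-- k'.
Captured: group 1 = '.-- k'.

('.-- k',)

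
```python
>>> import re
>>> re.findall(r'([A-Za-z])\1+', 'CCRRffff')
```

['C', 'R', 'f']

A backreference is literal: `\1` must see the identical characters the first group matched.
`findall` collects group 1 from each match (3 total).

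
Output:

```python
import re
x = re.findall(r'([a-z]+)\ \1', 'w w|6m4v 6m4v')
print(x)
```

['w']

`\1` has to match the exact text group 1 already captured.
Walking the string: at [0:3] match 'w w', group 1 = 'w'.
Because there's exactly one group, `findall` drops the full match and keeps group 1 from the one hit.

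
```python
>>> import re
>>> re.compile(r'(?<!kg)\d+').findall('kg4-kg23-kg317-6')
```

['3', '17', '6']

A negative assertion filters positions out without eating any characters.
Scanning left to right: at [7:8] → '3'; at [12:14] → '17'; at [15:16] → '6'.
`findall` yields the raw match text (3 of them) because the pattern has no groups.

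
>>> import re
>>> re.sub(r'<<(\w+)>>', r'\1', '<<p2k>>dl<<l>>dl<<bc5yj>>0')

`\1` in the replacement pulls in group 1's text for each match.

'p2kdlldlbc5yj0'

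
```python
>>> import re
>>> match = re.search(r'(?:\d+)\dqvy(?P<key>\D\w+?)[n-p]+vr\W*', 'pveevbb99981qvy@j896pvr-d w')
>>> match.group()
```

The match spans [7:24] → '99981qvy@j896pvr-'.

'99981qvy@j896pvr-'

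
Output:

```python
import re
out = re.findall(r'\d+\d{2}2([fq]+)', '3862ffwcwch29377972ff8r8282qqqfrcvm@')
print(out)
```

['ff', 'ff', 'qqqf']

This matches one or more of a digit; then exactly 2 of a digit, then a literal '2'; then one or more of one of [fq] (captured).
Matches: at [0:6] match '3862ff', group 1 = 'ff'; at [11:21] match '29377972ff', group 1 = 'ff'; at [23:31] match '8282qqqf', group 1 = 'qqqf'.
`findall` collects group 1 from each match (3 total).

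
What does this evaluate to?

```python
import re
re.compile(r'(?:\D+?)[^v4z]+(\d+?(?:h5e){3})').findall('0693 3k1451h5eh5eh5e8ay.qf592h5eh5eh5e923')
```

The pattern matches one or more of a non-digit (lazy) (non-capturing group); then one or more of any character except [v4z]; then one or more of a digit (lazy), then the literal 'h5e' repeated 3 times (captured).
With a single group, `findall` returns only what that group captured — 2 items.

['451h5eh5eh5e', '2h5eh5eh5e']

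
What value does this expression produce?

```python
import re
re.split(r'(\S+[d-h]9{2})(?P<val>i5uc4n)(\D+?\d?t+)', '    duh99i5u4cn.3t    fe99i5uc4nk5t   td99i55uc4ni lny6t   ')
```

['    duh99i5u4cn.3t    ', 'fe99', 'i5uc4n', 'k5t', '   td99i55uc4ni lny6t   ']

The pattern matches one or more of a non-whitespace character, then a character in [d-h], then exactly 2 of a literal '9' (captured); then the literal 'i5u', then the literal 'c4n' (captured as 'val'); then one or more of a non-digit (lazy), then optionally a digit, then one or more of the literal 't' (captured).
Matches to split on: at [22:35] → 'fe99i5uc4nk5t'.
With a capturing group present, the delimiter's captured portion is kept in the result list.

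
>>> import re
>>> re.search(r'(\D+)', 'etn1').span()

(0, 3)

Pattern: one or more of a non-digit (captured).
`search` walks the string left to right and returns the first match it finds.
The match spans [0:3] → 'etn'.
Captured: group 1 = 'etn'.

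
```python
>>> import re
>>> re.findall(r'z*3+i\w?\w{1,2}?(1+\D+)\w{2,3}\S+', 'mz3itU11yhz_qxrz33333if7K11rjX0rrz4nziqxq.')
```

['11yhz_qxrz']

The pattern matches zero or more of a literal 'z', then one or more of the literal '3', then the literal 'i'; then optionally a word character, then 1 to 2 of a word character (lazy); then one or more of the literal '1', then one or more of a non-digit (captured); then 2 to 3 of a word character; then one or more of a non-whitespace character.
Lazy quantifiers expand one character at a time until the remainder of the pattern can match.
Walking the string: at [1:42] match 'z3itU11yhz_qxrz33333if7K11rjX0rrz4nziqxq.', group 1 = '11yhz_qxrz'.
With a single group, `findall` returns only what that group captured — 1 item.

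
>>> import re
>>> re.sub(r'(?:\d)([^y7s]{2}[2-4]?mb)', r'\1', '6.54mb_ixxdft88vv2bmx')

'.54mb_ixxdft88vv2bmx'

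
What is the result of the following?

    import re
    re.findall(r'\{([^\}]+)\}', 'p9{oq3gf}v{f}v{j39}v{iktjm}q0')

['oq3gf', 'f', 'j39', 'iktjm']

Because there's exactly one group, `findall` drops the full match and keeps group 1 from each hit.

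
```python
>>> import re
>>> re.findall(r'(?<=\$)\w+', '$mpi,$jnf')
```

['mpi', 'jnf']

The positive lookaround only admits positions where the adjacent text matches; those characters stay outside the span.
With no groups in the pattern, `findall` gives back each whole match — 2 here.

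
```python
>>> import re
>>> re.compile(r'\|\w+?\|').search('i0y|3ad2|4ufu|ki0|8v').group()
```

'|3ad2|'

`search` walks the string left to right and returns the first match it finds.
The match spans [3:9] → '|3ad2|'.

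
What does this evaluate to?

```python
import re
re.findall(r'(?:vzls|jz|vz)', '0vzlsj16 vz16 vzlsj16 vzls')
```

['vzls', 'vz', 'vzls', 'vzls']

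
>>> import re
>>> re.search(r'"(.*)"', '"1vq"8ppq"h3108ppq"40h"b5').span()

(0, 23)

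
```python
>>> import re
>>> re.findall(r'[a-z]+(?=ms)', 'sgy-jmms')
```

Lookahead/lookbehind check context without consuming it, so the matched span excludes the asserted characters.
Walking the string: at [4:6] → 'jm'.
`findall` yields the raw match text (1 of them) because the pattern has no groups.

['jm']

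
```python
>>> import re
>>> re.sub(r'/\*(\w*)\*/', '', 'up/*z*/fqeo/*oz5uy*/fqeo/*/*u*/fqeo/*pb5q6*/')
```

'upfqeofqeo/*fqeo'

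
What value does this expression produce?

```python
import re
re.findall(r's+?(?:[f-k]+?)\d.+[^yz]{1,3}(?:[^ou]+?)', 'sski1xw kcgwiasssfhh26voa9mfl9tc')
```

This matches one or more of a literal 's' (lazy); then one or more of a character in [f-k] (lazy) (non-capturing group); then a digit, then one or more of any character, then 1 to 3 of any character except [yz]; then one or more of any character except [ou] (lazy) (non-capturing group).
Scanning left to right: at [0:32] → 'sski1xw kcgwiasssfhh26voa9mfl9tc'.
With no groups in the pattern, `findall` gives back each whole match — 1 here.

['sski1xw kcgwiasssfhh26voa9mfl9tc']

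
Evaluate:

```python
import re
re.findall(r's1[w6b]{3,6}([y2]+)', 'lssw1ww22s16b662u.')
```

Because there's exactly one group, `findall` drops the full match and keeps group 1 from the one hit.

['2']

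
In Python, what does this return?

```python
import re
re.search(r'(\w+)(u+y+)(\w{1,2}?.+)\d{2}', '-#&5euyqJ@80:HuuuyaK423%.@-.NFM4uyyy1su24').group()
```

The match spans [3:41] → '5euyqJ@80:HuuuyaK423%.@-.NFM4uyyy1su24'.

'5euyqJ@80:HuuuyaK423%.@-.NFM4uyyy1su24'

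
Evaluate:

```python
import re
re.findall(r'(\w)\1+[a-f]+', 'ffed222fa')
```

['f', '2']

`\1` has to match the exact text group 1 already captured.
Scanning left to right: at [0:4] match 'ffed', group 1 = 'f'; at [4:9] match '222fa', group 1 = '2'.
`findall` collects group 1 from each match (2 total).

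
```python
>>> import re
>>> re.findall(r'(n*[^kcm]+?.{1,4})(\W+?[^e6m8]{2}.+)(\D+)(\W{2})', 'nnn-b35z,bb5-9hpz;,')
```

[('nnn-b35z', ',bb5-9hp', 'z', ';,')]

Pattern: zero or more of a literal 'n', then one or more of any character except [kcm] (lazy), then 1 to 4 of any character (captured); then one or more of a non-word character (lazy), then exactly 2 of any character except [e6m8], then one or more of any character (captured); then one or more of a non-digit (captured); then exactly 2 of a non-word character (captured).
A `+?`/`*?`/`{m,n}?` starts at its minimum and grows only as far as needed for what follows to match.
Scanning left to right: at [0:19] match 'nnn-b35z,bb5-9hpz;,', groups = ('nnn-b35z', ',bb5-9hp', 'z', ';,').
4 groups means the one result is a tuple of 4 captured strings — 1 here.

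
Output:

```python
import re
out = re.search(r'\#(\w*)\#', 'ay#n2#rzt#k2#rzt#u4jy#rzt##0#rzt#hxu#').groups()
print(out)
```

('n2',)

`re.search` tries every starting position until one works.
The match spans [2:6] → '#n2#'.
Captured: group 1 = 'n2'.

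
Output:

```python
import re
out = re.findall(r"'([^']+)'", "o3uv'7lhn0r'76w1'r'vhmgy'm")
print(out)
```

['7lhn0r', 'r']

Scanning left to right: at [4:12] match "'7lhn0r'", group 1 = '7lhn0r'; at [16:19] match "'r'", group 1 = 'r'.
One capturing group, so `findall` returns just the captured substring from each match — 2 in all.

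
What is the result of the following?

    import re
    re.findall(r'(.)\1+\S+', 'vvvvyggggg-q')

`\1` is not a pattern — it's the concrete string captured by group 1, re-applied verbatim.
One capturing group, so `findall` returns just the captured substring from the one match — 1 in all.

['v']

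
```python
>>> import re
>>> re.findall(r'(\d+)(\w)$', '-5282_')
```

[('5282', '_')]

The pattern matches one or more of a digit (captured); then a word character (captured); then anchored at the end.
Scanning left to right: at [1:6] match '5282_', groups = ('5282', '_').
With 2 capturing groups, `findall` returns a 2-tuple per match.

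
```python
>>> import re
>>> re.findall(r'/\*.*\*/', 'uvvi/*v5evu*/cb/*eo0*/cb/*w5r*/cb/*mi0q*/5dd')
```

['/*v5evu*/cb/*eo0*/cb/*w5r*/cb/*mi0q*/']

Walking the string: at [4:41] → '/*v5evu*/cb/*eo0*/cb/*w5r*/cb/*mi0q*/'.
Since nothing is captured, `findall` lists the 1 matched substring directly.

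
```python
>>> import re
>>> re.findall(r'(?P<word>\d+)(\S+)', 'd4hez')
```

[('4', 'hez')]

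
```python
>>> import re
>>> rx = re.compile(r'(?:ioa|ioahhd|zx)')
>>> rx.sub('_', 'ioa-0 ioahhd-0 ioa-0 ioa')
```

Branches in `(...|...)` are attempted left-to-right; the first branch that allows the whole pattern to succeed is taken.
Every occurrence is swapped for '_'.

'_-0 _hhd-0 _-0 _'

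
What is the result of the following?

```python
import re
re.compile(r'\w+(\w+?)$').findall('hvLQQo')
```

The pattern matches one or more of a word character; then one or more of a word character (lazy) (captured); then anchored at the end.
Matches: at [0:6] match 'hvLQQo', group 1 = 'o'.
With a single group, `findall` returns only what that group captured — 1 item.

['o']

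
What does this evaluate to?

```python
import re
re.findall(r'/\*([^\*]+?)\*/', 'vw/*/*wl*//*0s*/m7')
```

['wl', '0s']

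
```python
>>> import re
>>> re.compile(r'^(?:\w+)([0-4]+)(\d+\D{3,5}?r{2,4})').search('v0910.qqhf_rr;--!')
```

None

The pattern matches anchored at the start of the string; then one or more of a word character (non-capturing group); then one or more of a character in [0-4] (captured); then one or more of a digit, then 3 to 5 of a non-digit (lazy), then 2 to 4 of the literal 'r' (captured).
Here the pattern never matches, so the call returns None.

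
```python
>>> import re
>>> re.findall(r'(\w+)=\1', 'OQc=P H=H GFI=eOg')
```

['H']

`\1` is not a pattern — it's the concrete string captured by group 1, re-applied verbatim.
Because there's exactly one group, `findall` drops the full match and keeps group 1 from the one hit.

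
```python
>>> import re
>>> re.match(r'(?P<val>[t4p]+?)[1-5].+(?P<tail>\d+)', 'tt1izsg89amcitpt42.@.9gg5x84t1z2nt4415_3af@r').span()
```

(0, 40)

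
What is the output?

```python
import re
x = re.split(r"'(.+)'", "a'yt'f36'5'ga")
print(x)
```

Matches to split on: at [1:11] → "'yt'f36'5'".
`re.split` interleaves the captured-group text with the surrounding fragments.

['a', "yt'f36'5", 'ga']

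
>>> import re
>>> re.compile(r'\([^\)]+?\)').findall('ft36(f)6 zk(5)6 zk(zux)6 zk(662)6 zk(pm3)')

`findall` yields the raw match text (5 of them) because the pattern has no groups.

['(f)', '(5)', '(zux)', '(662)', '(pm3)']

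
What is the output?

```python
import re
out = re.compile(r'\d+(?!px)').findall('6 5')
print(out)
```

['6', '5']

The negative lookahead/lookbehind blocks any match where the forbidden context is present.
Scanning left to right: at [0:1] → '6'; at [2:3] → '5'.
`findall` yields the raw match text (2 of them) because the pattern has no groups.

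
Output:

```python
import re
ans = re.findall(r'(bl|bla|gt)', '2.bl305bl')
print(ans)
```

['bl', 'bl']

Scanning left to right: at [2:4] match 'bl', group 1 = 'bl'; at [7:9] match 'bl', group 1 = 'bl'.
With a single group, `findall` returns only what that group captured — 2 items.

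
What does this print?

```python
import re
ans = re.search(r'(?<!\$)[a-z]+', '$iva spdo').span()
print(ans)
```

A negative assertion filters positions out without eating any characters.
Unlike `match`, `search` isn't anchored — it looks for the pattern anywhere in the string.
The match spans [2:4] → 'va'.

(2, 4)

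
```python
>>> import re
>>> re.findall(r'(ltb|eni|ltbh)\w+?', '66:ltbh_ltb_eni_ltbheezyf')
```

Alternation tries branches left to right and keeps the first one that lets the overall match succeed at that position.
Walking the string: at [3:7] match 'ltbh', group 1 = 'ltb'; at [8:12] match 'ltb_', group 1 = 'ltb'; at [12:16] match 'eni_', group 1 = 'eni'; at [16:20] match 'ltbh', group 1 = 'ltb'.
Because there's exactly one group, `findall` drops the full match and keeps group 1 from each hit.

['ltb', 'ltb', 'eni', 'ltb']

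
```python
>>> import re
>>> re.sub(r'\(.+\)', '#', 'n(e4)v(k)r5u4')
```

'n#r5u4'

Matches: at [1:9] → '(e4)v(k)'.
Each match is replaced by '#'.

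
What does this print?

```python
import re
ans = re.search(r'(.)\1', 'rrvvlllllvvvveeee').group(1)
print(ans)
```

`\1` has to match the exact text group 1 already captured.
`re.search` scans for the first position where the pattern succeeds.
The match spans [0:2] → 'rr'.
Captured: group 1 = 'r'.

r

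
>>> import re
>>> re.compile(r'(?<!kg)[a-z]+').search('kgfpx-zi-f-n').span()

(0, 5)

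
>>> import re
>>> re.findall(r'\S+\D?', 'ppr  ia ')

This matches one or more of a non-whitespace character; then optionally a non-digit.
Walking the string: at [0:4] → 'ppr '; at [5:8] → 'ia '.
Since nothing is captured, `findall` lists the 2 matched substrings directly.

['ppr ', 'ia ']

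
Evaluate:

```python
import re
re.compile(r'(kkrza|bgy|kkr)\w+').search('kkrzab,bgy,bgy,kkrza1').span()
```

`re.search` scans for the first position where the pattern succeeds.
The match spans [0:6] → 'kkrzab'.
Captured: group 1 = 'kkrza'.

(0, 6)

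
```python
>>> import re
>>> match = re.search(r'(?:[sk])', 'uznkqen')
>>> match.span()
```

(3, 4)

This matches one of [sk] (non-capturing group).
`search` walks the string left to right and returns the first match it finds.
The match spans [3:4] → 'k'.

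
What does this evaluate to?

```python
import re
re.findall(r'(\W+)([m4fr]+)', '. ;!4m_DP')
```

[('. ;!', '4m')]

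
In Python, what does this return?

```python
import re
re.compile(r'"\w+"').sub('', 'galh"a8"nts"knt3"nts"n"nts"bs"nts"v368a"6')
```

Every occurrence is swapped for ''.

'galhntsntsntsnts6'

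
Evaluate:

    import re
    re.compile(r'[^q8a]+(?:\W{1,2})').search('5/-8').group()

'5/-'

Pattern: one or more of any character except [q8a]; then 1 to 2 of a non-word character (non-capturing group).
The match spans [0:3] → '5/-'.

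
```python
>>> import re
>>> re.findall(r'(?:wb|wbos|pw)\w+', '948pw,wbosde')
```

No capturing groups, so `findall` returns the 1 full match string.

['wbosde']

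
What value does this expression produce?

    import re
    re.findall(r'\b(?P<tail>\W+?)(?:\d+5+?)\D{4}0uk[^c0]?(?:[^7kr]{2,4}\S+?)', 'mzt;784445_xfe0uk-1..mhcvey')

[';']

Pattern: a word boundary (`\b`, zero-width); then one or more of a non-word character (lazy) (captured as 'tail'); then one or more of a digit, then one or more of a literal '5' (lazy) (non-capturing group); then exactly 4 of a non-digit, then the literal '0uk', then optionally any character except [c0]; then 2 to 4 of any character except [7kr], then one or more of a non-whitespace character (lazy) (non-capturing group).
Matches: at [3:23] match ';784445_xfe0uk-1..mh', group 1 = ';'.
`findall` collects group 1 from the one match (1 total).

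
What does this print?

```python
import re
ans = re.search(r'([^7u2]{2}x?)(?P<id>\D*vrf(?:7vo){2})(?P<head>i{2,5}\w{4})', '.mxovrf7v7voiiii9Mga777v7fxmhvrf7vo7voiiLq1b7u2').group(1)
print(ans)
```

fx

Pattern: exactly 2 of any character except [7u2], then optionally a literal 'x' (captured); then zero or more of a non-digit, then the literal 'vrf', then the literal '7vo' repeated 2 times (captured as 'id'); then 2 to 5 of the literal 'i', then exactly 4 of a word character (captured as 'head').
`search` walks the string left to right and returns the first match it finds.
The match spans [25:44] → 'fxmhvrf7vo7voiiLq1b'.
Captured: group 1 = 'fx', group 2 = 'mhvrf7vo7vo', group 3 = 'iiLq1b'.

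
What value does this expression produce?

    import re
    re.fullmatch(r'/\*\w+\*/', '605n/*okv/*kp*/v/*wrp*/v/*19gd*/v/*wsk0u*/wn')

None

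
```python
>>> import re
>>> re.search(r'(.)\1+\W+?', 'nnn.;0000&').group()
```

After group 1 captures some text, `\1` only succeeds where that same text appears again.
Unlike `match`, `search` isn't anchored — it looks for the pattern anywhere in the string.
The match spans [0:4] → 'nnn.'.
Captured: group 1 = 'n'.

'nnn.'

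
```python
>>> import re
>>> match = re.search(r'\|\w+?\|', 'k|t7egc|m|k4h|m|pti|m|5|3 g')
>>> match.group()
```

'|t7egc|'

`search` walks the string left to right and returns the first match it finds.
The match spans [1:8] → '|t7egc|'.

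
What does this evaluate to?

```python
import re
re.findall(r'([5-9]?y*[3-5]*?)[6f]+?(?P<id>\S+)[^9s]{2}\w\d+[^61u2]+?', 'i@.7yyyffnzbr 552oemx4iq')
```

The pattern matches optionally a character in [5-9], then zero or more of the literal 'y', then zero or more of a character in [3-5] (lazy) (captured); then one or more of one of [6f] (lazy); then one or more of a non-whitespace character (captured as 'id'); then exactly 2 of any character except [9s], then a word character, then one or more of a digit; then one or more of any character except [61u2] (lazy).
Matches: at [3:18] match '7yyyffnzbr 552o', groups = ('7yyy', 'fnzbr').
`findall` packs the 2 group values into a tuple for every match.

[('7yyy', 'fnzbr')]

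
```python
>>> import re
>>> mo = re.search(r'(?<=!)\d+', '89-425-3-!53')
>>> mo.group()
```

'53'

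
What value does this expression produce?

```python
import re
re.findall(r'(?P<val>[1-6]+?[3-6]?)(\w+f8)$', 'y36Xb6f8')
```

[('36', 'Xb6f8')]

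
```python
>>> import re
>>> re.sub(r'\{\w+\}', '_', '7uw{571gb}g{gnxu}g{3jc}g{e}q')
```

`sub` substitutes '_' at each match site.

'7uw_g_g_g_q'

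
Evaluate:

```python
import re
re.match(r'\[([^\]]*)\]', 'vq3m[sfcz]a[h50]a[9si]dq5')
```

`match` is anchored at position 0; if the pattern doesn't fit there, it returns None.
Here the pattern fails at index 0, so the call returns None.

None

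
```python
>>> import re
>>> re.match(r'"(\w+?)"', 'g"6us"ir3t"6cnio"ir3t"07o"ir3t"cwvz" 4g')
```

`match` is anchored at position 0; if the pattern doesn't fit there, it returns None.
Here the pattern fails at index 0, so the call returns None.

None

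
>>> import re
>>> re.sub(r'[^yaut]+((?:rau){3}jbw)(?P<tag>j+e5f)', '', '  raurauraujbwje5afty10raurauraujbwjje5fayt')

'  raurauraujbwje5aftyayt'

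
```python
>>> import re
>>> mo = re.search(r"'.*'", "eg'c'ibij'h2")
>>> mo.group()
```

"'c'ibij'"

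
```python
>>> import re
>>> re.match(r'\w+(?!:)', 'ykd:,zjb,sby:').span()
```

(0, 2)

`re.match` won't scan ahead — the pattern has to work from the very first character.
The match spans [0:2] → 'yk'.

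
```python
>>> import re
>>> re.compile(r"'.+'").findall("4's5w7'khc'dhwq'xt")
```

["'s5w7'khc'dhwq'"]

Matches: at [1:16] → "'s5w7'khc'dhwq'".
Since nothing is captured, `findall` lists the 1 matched substring directly.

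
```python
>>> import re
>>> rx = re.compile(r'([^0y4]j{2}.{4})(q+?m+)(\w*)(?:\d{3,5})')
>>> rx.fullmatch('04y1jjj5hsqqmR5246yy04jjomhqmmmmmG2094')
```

None

The pattern matches any character except [0y4], then exactly 2 of a literal 'j', then exactly 4 of any character (captured); then one or more of a literal 'q' (lazy), then one or more of the literal 'm' (captured); then zero or more of a word character (captured); then 3 to 5 of a digit (non-capturing group).
For `fullmatch`, every character of the input must be accounted for by the pattern.
Here the pattern can't cover the whole string, so the call returns None.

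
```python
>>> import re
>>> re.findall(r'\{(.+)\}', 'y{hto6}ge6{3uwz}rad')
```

['hto6}ge6{3uwz']

Scanning left to right: at [1:16] match '{hto6}ge6{3uwz}', group 1 = 'hto6}ge6{3uwz'.
Because there's exactly one group, `findall` drops the full match and keeps group 1 from the one hit.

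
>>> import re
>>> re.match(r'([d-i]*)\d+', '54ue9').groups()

('',)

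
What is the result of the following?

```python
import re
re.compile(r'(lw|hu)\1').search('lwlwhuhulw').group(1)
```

The match spans [0:4] → 'lwlw'.
Captured: group 1 = 'lw'.

'lw'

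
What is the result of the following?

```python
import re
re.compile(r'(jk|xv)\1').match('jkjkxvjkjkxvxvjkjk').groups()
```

The match spans [0:4] → 'jkjk'.
Captured: group 1 = 'jk'.

('jk',)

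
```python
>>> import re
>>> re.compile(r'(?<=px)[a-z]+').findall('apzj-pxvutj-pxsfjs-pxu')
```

The lookaround is zero-width — it requires the adjacent text to match without consuming it, so the asserted text isn't part of the match.
Walking the string: at [7:11] → 'vutj'; at [14:18] → 'sfjs'; at [21:22] → 'u'.
With no groups in the pattern, `findall` gives back each whole match — 3 here.

['vutj', 'sfjs', 'u']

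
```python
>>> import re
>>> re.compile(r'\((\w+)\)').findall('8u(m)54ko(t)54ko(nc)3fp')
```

['m', 't', 'nc']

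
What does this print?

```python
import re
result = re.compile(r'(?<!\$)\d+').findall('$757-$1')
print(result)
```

Because the assertion is negative and zero-width, positions next to the forbidden text are skipped.
No capturing groups, so `findall` returns the 1 full match string.

['57']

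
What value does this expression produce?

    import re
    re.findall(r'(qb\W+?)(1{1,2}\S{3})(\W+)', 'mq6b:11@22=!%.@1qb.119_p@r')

[('qb.', '119_p', '@')]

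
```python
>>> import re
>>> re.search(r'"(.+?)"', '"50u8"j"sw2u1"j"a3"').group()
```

'"50u8"'

Unlike `match`, `search` isn't anchored — it looks for the pattern anywhere in the string.
The match spans [0:6] → '"50u8"'.
Captured: group 1 = '50u8'.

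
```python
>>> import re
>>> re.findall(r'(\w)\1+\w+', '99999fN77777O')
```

The backreference `\1` re-matches whatever the first group consumed, character for character.
With a single group, `findall` returns only what that group captured — 1 item.

['9']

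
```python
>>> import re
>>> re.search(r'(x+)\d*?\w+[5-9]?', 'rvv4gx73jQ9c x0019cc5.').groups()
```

('x',)

The pattern matches one or more of a literal 'x' (captured); then zero or more of a digit (lazy), then one or more of a word character, then optionally a character in [5-9].
`re.search` scans for the first position where the pattern succeeds.
The match spans [5:12] → 'x73jQ9c'.
Captured: group 1 = 'x'.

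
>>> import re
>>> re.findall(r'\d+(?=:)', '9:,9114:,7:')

['9', '9114', '7']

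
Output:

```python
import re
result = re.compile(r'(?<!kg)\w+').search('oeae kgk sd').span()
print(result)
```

`(?!…)`/`(?<!…)` only lets a position through if the neighbouring text does NOT match; no characters are consumed.
`search` walks the string left to right and returns the first match it finds.
The match spans [0:4] → 'oeae'.

(0, 4)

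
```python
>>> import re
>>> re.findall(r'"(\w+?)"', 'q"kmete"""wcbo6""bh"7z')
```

Walking the string: at [1:8] match '"kmete"', group 1 = 'kmete'; at [9:16] match '"wcbo6"', group 1 = 'wcbo6'; at [16:20] match '"bh"', group 1 = 'bh'.
One capturing group, so `findall` returns just the captured substring from each match — 3 in all.

['kmete', 'wcbo6', 'bh']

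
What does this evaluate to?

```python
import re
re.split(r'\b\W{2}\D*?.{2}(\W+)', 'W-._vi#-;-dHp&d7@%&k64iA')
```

['W', '#-;-', 'dHp&d7@%&k64iA']

A non-greedy quantifier consumes as few characters as it can — just enough that the remainder of the pattern still matches from where it stops; whatever follows it matches normally.
Because the pattern has a capturing group, `split` also inserts each captured text between the pieces.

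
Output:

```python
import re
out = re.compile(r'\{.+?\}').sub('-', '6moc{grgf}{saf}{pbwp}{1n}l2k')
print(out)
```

With the lazy modifier that quantifier settles for the fewest repetitions that let the rest of the pattern succeed (the atoms after it are unaffected and can still be greedy).
Matches: at [4:10] → '{grgf}'; at [10:15] → '{saf}'; at [15:21] → '{pbwp}'; at [21:25] → '{1n}'.
`sub` substitutes '-' at each match site.

6moc----l2k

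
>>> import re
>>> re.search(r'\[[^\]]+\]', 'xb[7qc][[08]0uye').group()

'[7qc]'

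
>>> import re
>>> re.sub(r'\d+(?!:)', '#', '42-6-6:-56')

'#-#-6:-#'

The negative lookaround is zero-width — it rules out positions where the adjacent text would match, without consuming anything.
Every occurrence is swapped for '#'.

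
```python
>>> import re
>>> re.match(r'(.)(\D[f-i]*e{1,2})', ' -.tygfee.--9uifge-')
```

`re.match` only tries the pattern at the start of the string.
Here the string doesn't start with a match, so the call returns None.

None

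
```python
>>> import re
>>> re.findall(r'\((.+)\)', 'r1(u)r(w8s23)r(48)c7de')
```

['u)r(w8s23)r(48']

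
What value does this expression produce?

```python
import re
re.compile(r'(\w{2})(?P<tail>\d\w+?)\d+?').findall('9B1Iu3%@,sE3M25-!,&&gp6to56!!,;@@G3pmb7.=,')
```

[('9B', '1Iu'), ('sE', '3M'), ('gp', '6to')]

Pattern: exactly 2 of a word character (captured); then a digit, then one or more of a word character (lazy) (captured as 'tail'); then one or more of a digit (lazy).
A `+?`/`*?`/`{m,n}?` starts at its minimum and grows only as far as needed for what follows to match.
Matches: at [0:6] match '9B1Iu3', groups = ('9B', '1Iu'); at [9:14] match 'sE3M2', groups = ('sE', '3M'); at [20:26] match 'gp6to5', groups = ('gp', '6to').
`findall` packs the 2 group values into a tuple for every match.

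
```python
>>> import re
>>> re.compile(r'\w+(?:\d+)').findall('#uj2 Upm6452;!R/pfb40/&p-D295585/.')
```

The pattern matches one or more of a word character; then one or more of a digit (non-capturing group).
Scanning left to right: at [1:4] → 'uj2'; at [5:12] → 'Upm6452'; at [16:21] → 'pfb40'; at [25:32] → 'D295585'.
Since nothing is captured, `findall` lists the 4 matched substrings directly.

['uj2', 'Upm6452', 'pfb40', 'D295585']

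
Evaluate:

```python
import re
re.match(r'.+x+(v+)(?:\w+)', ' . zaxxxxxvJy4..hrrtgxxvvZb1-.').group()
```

' . zaxxxxxvJy4..hrrtgxxvvZb1'

Pattern: one or more of any character, then one or more of the literal 'x'; then one or more of a literal 'v' (captured); then one or more of a word character (non-capturing group).
`match` is anchored at position 0; if the pattern doesn't fit there, it returns None.
The match spans [0:28] → ' . zaxxxxxvJy4..hrrtgxxvvZb1'.
Captured: group 1 = 'vv'.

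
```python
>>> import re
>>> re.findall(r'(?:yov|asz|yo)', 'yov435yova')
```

['yov', 'yov']

Alternation tries branches left to right and keeps the first one that lets the overall match succeed at that position.
`findall` yields the raw match text (2 of them) because the pattern has no groups.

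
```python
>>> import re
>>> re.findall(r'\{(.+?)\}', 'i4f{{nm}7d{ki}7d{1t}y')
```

['{nm', 'ki', '1t']

Because the quantifier is non-greedy, it stops expanding at the earliest point where the rest of the pattern can succeed.
Because there's exactly one group, `findall` drops the full match and keeps group 1 from each hit.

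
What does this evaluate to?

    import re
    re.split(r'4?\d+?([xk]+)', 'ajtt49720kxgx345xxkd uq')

This matches optionally a literal '4', then one or more of a digit (lazy); then one or more of one of [xk] (captured).
Matches to split on: at [4:11] → '49720kx'; at [13:19] → '345xxk'.
Because the pattern has a capturing group, `split` also inserts each captured text between the pieces.

['ajtt', 'kx', 'gx', 'xxk', 'd uq']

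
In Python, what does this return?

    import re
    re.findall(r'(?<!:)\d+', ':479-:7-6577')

['79', '6577']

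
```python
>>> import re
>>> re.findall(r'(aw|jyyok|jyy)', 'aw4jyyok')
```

The regex engine tests alternatives in the order written; an earlier branch that matches wins even if a later one would match more.
One capturing group, so `findall` returns just the captured substring from each match — 2 in all.

['aw', 'jyyok']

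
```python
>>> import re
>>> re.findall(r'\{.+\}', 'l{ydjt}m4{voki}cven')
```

['{ydjt}m4{voki}']

Walking the string: at [1:15] → '{ydjt}m4{voki}'.
Since nothing is captured, `findall` lists the 1 matched substring directly.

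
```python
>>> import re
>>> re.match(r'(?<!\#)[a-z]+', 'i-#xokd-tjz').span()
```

(0, 1)

A negative assertion filters positions out without eating any characters.
`re.match` only tries the pattern at the start of the string.
The match spans [0:1] → 'i'.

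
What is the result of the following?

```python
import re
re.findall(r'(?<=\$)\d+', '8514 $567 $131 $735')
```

['567', '131', '735']

The lookaround is zero-width — it requires the adjacent text to match without consuming it, so the asserted text isn't part of the match.
With no groups in the pattern, `findall` gives back each whole match — 3 here.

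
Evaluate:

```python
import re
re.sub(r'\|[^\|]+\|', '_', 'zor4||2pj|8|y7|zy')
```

Matches: at [5:10] → '|2pj|'; at [11:15] → '|y7|'.
Every occurrence is swapped for '_'.

'zor4|_8_zy'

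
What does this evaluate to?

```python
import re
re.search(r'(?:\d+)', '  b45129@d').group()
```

Pattern: one or more of a digit (non-capturing group).
Unlike `match`, `search` isn't anchored — it looks for the pattern anywhere in the string.
The match spans [3:8] → '45129'.

'45129'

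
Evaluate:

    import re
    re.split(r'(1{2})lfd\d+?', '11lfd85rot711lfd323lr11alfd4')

`re.split` interleaves the captured-group text with the surrounding fragments.

['', '11', '5rot7', '11', '23lr11alfd4']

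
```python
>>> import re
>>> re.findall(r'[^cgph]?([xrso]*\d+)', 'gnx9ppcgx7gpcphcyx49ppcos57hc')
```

The pattern matches optionally any character except [cgph]; then zero or more of one of [xrso], then one or more of a digit (captured).
Matches: at [1:4] match 'nx9', group 1 = 'x9'; at [8:10] match 'x7', group 1 = '7'; at [16:20] match 'yx49', group 1 = 'x49'; at [23:27] match 'os57', group 1 = 's57'.
With a single group, `findall` returns only what that group captured — 4 items.

['x9', '7', 'x49', 's57']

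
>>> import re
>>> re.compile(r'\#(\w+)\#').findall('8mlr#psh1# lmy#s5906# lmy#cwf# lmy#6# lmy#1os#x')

['psh1', 's5906', 'cwf', '6', '1os']

Walking the string: at [4:10] match '#psh1#', group 1 = 'psh1'; at [14:21] match '#s5906#', group 1 = 's5906'; at [25:30] match '#cwf#', group 1 = 'cwf'; at [34:37] match '#6#', group 1 = '6'; at [41:46] match '#1os#', group 1 = '1os'.
`findall` collects group 1 from each match (5 total).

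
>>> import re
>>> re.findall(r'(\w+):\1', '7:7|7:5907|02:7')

A backreference is literal: `\1` must see the identical characters the first group matched.
Because there's exactly one group, `findall` drops the full match and keeps group 1 from the one hit.

['7']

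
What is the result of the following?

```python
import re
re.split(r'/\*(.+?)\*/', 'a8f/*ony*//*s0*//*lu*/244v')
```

Matches to split on: at [3:10] → '/*ony*/'; at [10:16] → '/*s0*/'; at [16:22] → '/*lu*/'.
With a capturing group present, the delimiter's captured portion is kept in the result list.

['a8f', 'ony', '', 's0', '', 'lu', '244v']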